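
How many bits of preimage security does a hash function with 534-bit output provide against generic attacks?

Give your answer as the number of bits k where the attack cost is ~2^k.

Step 1: The hash has a 534-bit output.
Step 2: Preimage resistance means: given a digest h(x), it should be infeasible to find any input that hashes to it.
With a 534-bit output there are 2^534 possible digests, so a generic brute-force preimage search costs about 2^534 evaluations.
Step 3: Security level = 534 bits.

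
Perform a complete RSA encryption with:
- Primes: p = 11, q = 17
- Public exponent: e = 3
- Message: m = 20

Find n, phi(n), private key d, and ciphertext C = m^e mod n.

Step 1: n = 11 * 17 = 187.
Step 2: phi(n) = (11-1)(17-1) = 10 * 16 = 160.
Step 3: Find d = 3^(-1) mod 160 = 107.
  Verify: 3 * 107 = 321 = 1 (mod 160).
Step 4: C = 20^3 mod 187 = 146.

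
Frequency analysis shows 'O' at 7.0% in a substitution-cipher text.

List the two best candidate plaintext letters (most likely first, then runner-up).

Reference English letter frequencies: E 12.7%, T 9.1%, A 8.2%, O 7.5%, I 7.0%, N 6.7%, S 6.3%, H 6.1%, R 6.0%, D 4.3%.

Step 1: Observed frequency of 'O' is 7.0%.
Step 2: Compute distances to each reference frequency and sort:
  I (7.0%): difference = 0.0% <-- BEST
  N (6.7%): difference = 0.3% <-- RUNNER-UP
  O (7.5%): difference = 0.5%
  S (6.3%): difference = 0.7%
  H (6.1%): difference = 0.9%
Step 3: Most likely is 'I' (7.0%, diff 0.0%); second most likely is 'N' (6.7%, diff 0.3%).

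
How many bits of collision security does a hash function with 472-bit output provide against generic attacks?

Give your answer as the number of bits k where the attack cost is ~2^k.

Step 1: The hash has a 472-bit output.
Step 2: Collision resistance means it should be infeasible to find any x != y with h(x) = h(y).
By the birthday bound, a generic collision search succeeds after about sqrt(2^472) = 2^(472/2) = 2^236 evaluations.
Step 3: Security level = 236 bits.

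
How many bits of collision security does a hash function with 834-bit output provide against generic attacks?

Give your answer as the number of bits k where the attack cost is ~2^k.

Step 1: The hash has a 834-bit output.
Step 2: Collision resistance means it should be infeasible to find any x != y with h(x) = h(y).
By the birthday bound, a generic collision search succeeds after about sqrt(2^834) = 2^(834/2) = 2^417 evaluations.
Step 3: Security level = 417 bits.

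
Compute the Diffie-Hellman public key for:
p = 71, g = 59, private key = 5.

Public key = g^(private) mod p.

Step 1: A = g^a mod p = 59^5 mod 71.
  59^1 mod 71 = 59
  59^2 mod 71 = (59 * 59) mod 71 = 2
  59^3 mod 71 = (2 * 59) mod 71 = 47
  59^4 mod 71 = (47 * 59) mod 71 = 4
  59^5 mod 71 = (4 * 59) mod 71 = 23
Result: A = 23.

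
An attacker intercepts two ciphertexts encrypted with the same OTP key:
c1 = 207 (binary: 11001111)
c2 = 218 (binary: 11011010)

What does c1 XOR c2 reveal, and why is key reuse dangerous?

Step 1: c1 XOR c2 = (m1 XOR k) XOR (m2 XOR k).
Step 2: By XOR associativity/commutativity: = m1 XOR m2 XOR k XOR k = m1 XOR m2.
Step 3: 11001111 XOR 11011010 = 00010101 = 21.
Step 4: The key cancels out! An attacker learns m1 XOR m2 = 21, revealing the relationship between plaintexts.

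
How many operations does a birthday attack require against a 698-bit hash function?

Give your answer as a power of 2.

Step 1: The birthday paradox gives collision probability ~50% after sqrt(2^n) = 2^(n/2) hashes.
Step 2: For 698-bit output: 2^(698/2) = 2^349.
Step 3: Approximately 2^349 hash computations needed.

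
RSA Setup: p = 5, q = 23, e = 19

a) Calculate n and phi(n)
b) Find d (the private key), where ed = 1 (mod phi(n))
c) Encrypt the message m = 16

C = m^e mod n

Step 1: n = 5 * 23 = 115.
Step 2: phi(n) = (5-1)(23-1) = 4 * 22 = 88.
Step 3: Find d = 19^(-1) mod 88 = 51.
  Verify: 19 * 51 = 969 = 1 (mod 88).
Step 4: C = 16^19 mod 115 = 81.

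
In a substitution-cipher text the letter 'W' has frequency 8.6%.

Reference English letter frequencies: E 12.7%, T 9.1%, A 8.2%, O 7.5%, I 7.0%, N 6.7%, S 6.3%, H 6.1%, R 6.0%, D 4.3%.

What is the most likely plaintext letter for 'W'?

Step 1: The observed frequency is 8.6%.
Step 2: Compare with English frequencies:
  E: 12.7% (difference: 4.1%)
  T: 9.1% (difference: 0.5%)
  A: 8.2% (difference: 0.4%) <-- closest
  O: 7.5% (difference: 1.1%)
  I: 7.0% (difference: 1.6%)
  N: 6.7% (difference: 1.9%)
  S: 6.3% (difference: 2.3%)
  H: 6.1% (difference: 2.5%)
  R: 6.0% (difference: 2.6%)
  D: 4.3% (difference: 4.3%)
Step 3: 'W' most likely represents 'A' (frequency 8.2%).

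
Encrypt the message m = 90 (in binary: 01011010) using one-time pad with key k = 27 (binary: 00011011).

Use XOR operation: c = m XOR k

Step 1: Write out the XOR operation bit by bit:
  Message: 01011010
  Key:     00011011
  XOR:     01000001
Step 2: Convert to decimal: 01000001 = 65.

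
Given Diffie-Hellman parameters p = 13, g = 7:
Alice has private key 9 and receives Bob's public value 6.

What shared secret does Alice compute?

Step 1: s = B^a mod p = 6^9 mod 13.
  6^1 mod 13 = 6
  6^2 mod 13 = (6 * 6) mod 13 = 10
  6^3 mod 13 = (10 * 6) mod 13 = 8
  6^4 mod 13 = (8 * 6) mod 13 = 9
  6^5 mod 13 = (9 * 6) mod 13 = 2
  6^6 mod 13 = (2 * 6) mod 13 = 12
  6^7 mod 13 = (12 * 6) mod 13 = 7
  6^8 mod 13 = (7 * 6) mod 13 = 3
  6^9 mod 13 = (3 * 6) mod 13 = 5
Result: shared secret = 5.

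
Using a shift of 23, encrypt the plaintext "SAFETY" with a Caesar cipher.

Step 1: For each letter, shift forward by 23 positions (mod 26).
  S (position 18) -> position (18+23) mod 26 = 15 -> P
  A (position 0) -> position (0+23) mod 26 = 23 -> X
  F (position 5) -> position (5+23) mod 26 = 2 -> C
  E (position 4) -> position (4+23) mod 26 = 1 -> B
  T (position 19) -> position (19+23) mod 26 = 16 -> Q
  Y (position 24) -> position (24+23) mod 26 = 21 -> V
Result: PXCBQV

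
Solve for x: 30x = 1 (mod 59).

Step 1: We need x such that 30 * x = 1 (mod 59).
Step 2: Using the extended Euclidean algorithm or trial:
  30 * 2 = 60 = 1 * 59 + 1.
Step 3: Since 60 mod 59 = 1, the inverse is x = 2.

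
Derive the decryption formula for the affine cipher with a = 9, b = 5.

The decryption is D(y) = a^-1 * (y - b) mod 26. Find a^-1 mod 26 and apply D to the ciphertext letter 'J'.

Step 1: Find a^-1, the modular inverse of 9 mod 26.
Step 2: We need 9 * a^-1 = 1 (mod 26).
Step 3: 9 * 3 = 27 = 1 * 26 + 1, so a^-1 = 3.
Step 4: D(y) = 3(y - 5) mod 26.
Step 5: Apply to 'J' (y = 9): D(9) = 3 * (9 - 5) mod 26 = 3 * 4 mod 26 = 12 -> 'M'.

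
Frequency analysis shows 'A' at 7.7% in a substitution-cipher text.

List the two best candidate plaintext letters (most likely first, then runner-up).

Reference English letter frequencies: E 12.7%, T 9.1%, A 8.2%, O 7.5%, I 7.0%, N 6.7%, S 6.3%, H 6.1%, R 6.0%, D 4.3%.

Step 1: Observed frequency of 'A' is 7.7%.
Step 2: Compute distances to each reference frequency and sort:
  O (7.5%): difference = 0.2% <-- BEST
  A (8.2%): difference = 0.5% <-- RUNNER-UP
  I (7.0%): difference = 0.7%
  N (6.7%): difference = 1.0%
  T (9.1%): difference = 1.4%
Step 3: Most likely is 'O' (7.5%, diff 0.2%); second most likely is 'A' (8.2%, diff 0.5%).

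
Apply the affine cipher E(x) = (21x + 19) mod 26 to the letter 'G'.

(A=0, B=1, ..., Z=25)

Step 1: Convert 'G' to number: x = 6.
Step 2: E(6) = (21 * 6 + 19) mod 26 = 145 mod 26 = 15.
Step 3: Convert 15 back to letter: P.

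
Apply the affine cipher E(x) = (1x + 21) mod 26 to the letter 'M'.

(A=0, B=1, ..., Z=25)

Step 1: Convert 'M' to number: x = 12.
Step 2: E(12) = (1 * 12 + 21) mod 26 = 33 mod 26 = 7.
Step 3: Convert 7 back to letter: H.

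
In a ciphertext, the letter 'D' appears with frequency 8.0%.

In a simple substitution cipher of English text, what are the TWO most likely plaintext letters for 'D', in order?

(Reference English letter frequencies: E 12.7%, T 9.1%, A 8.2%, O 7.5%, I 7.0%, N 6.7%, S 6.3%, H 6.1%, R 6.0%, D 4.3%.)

Step 1: Observed frequency of 'D' is 8.0%.
Step 2: Compute distances to each reference frequency and sort:
  A (8.2%): difference = 0.2% <-- BEST
  O (7.5%): difference = 0.5% <-- RUNNER-UP
  I (7.0%): difference = 1.0%
  T (9.1%): difference = 1.1%
  N (6.7%): difference = 1.3%
Step 3: Most likely is 'A' (8.2%, diff 0.2%); second most likely is 'O' (7.5%, diff 0.5%).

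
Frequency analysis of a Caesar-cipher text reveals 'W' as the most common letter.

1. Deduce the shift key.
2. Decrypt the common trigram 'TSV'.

Step 1: In English, 'E' is the most frequent letter (12.7%).
Step 2: The most frequent ciphertext letter is 'W' (position 22).
Step 3: Shift = (22 - 4) mod 26 = 18.
Step 4: Decrypt 'TSV' by shifting back 18:
  T -> B
  S -> A
  V -> D
Step 5: 'TSV' decrypts to 'BAD'.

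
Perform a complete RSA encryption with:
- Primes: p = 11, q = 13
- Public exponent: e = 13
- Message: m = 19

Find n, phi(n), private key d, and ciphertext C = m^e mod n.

Step 1: n = 11 * 13 = 143.
Step 2: phi(n) = (11-1)(13-1) = 10 * 12 = 120.
Step 3: Find d = 13^(-1) mod 120 = 37.
  Verify: 13 * 37 = 481 = 1 (mod 120).
Step 4: C = 19^13 mod 143 = 6.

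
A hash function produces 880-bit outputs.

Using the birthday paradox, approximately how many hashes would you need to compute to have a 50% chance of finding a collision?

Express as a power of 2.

Step 1: The birthday paradox gives collision probability ~50% after sqrt(2^n) = 2^(n/2) hashes.
Step 2: For 880-bit output: 2^(880/2) = 2^440.
Step 3: Approximately 2^440 hash computations needed.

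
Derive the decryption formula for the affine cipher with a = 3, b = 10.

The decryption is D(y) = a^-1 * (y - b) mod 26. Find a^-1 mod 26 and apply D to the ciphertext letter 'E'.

Step 1: Find a^-1, the modular inverse of 3 mod 26.
Step 2: We need 3 * a^-1 = 1 (mod 26).
Step 3: 3 * 9 = 27 = 1 * 26 + 1, so a^-1 = 9.
Step 4: D(y) = 9(y - 10) mod 26.
Step 5: Apply to 'E' (y = 4): D(4) = 9 * (4 - 10) mod 26 = 9 * -6 mod 26 = 24 -> 'Y'.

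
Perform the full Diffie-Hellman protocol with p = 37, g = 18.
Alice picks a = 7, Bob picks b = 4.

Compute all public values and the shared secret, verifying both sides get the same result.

Step 1: A = g^a mod p = 18^7 mod 37 = 13.
Step 2: B = g^b mod p = 18^4 mod 37 = 7.
Step 3: Alice computes s = B^a mod p = 7^7 mod 37 = 34.
Step 4: Bob computes s = A^b mod p = 13^4 mod 37 = 34.
Both sides agree: shared secret = 34.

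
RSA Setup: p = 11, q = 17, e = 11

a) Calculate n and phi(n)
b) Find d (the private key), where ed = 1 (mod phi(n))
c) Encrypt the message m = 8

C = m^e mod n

Step 1: n = 11 * 17 = 187.
Step 2: phi(n) = (11-1)(17-1) = 10 * 16 = 160.
Step 3: Find d = 11^(-1) mod 160 = 131.
  Verify: 11 * 131 = 1441 = 1 (mod 160).
Step 4: C = 8^11 mod 187 = 19.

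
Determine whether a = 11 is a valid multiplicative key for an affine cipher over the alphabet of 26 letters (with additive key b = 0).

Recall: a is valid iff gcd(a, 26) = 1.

Step 1: Compute gcd(11, 26).
Step 2: gcd(11, 26) = 1.
Since gcd = 1, 11 is coprime with 26, so it is a valid key.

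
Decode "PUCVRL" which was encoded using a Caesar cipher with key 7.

Step 1: Reverse the shift by subtracting 7 from each letter position.
  P (position 15) -> position (15-7) mod 26 = 8 -> I
  U (position 20) -> position (20-7) mod 26 = 13 -> N
  C (position 2) -> position (2-7) mod 26 = 21 -> V
  V (position 21) -> position (21-7) mod 26 = 14 -> O
  R (position 17) -> position (17-7) mod 26 = 10 -> K
  L (position 11) -> position (11-7) mod 26 = 4 -> E
Decrypted message: INVOKE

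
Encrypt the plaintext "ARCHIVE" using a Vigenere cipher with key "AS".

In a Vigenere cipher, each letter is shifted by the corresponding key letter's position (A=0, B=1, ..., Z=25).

Step 1: Repeat key to match plaintext length:
  Plaintext: ARCHIVE
  Key:       ASASASA
Step 2: Encrypt each letter:
  A(0) + A(0) = (0+0) mod 26 = 0 = A
  R(17) + S(18) = (17+18) mod 26 = 9 = J
  C(2) + A(0) = (2+0) mod 26 = 2 = C
  H(7) + S(18) = (7+18) mod 26 = 25 = Z
  I(8) + A(0) = (8+0) mod 26 = 8 = I
  V(21) + S(18) = (21+18) mod 26 = 13 = N
  E(4) + A(0) = (4+0) mod 26 = 4 = E
Ciphertext: AJCZINE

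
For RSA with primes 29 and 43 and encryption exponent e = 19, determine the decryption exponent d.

Step 1: n = 29 * 43 = 1247.
Step 2: phi(n) = 28 * 42 = 1176.
Step 3: Find d such that 19 * d = 1 (mod 1176).
Step 4: d = 19^(-1) mod 1176 = 619.
Verification: 19 * 619 = 11761 = 10 * 1176 + 1.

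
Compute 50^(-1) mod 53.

Step 1: We need x such that 50 * x = 1 (mod 53).
Step 2: Using the extended Euclidean algorithm or trial:
  50 * 35 = 1750 = 33 * 53 + 1.
Step 3: Since 1750 mod 53 = 1, the inverse is x = 35.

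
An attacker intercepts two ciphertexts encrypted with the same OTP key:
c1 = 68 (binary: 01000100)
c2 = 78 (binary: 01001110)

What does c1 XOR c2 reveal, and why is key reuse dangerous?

Step 1: c1 XOR c2 = (m1 XOR k) XOR (m2 XOR k).
Step 2: By XOR associativity/commutativity: = m1 XOR m2 XOR k XOR k = m1 XOR m2.
Step 3: 01000100 XOR 01001110 = 00001010 = 10.
Step 4: The key cancels out! An attacker learns m1 XOR m2 = 10, revealing the relationship between plaintexts.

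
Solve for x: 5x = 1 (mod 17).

Step 1: We need x such that 5 * x = 1 (mod 17).
Step 2: Using the extended Euclidean algorithm or trial:
  5 * 7 = 35 = 2 * 17 + 1.
Step 3: Since 35 mod 17 = 1, the inverse is x = 7.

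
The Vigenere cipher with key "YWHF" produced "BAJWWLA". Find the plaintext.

Step 1: Extend key: YWHFYWH
Step 2: Decrypt each letter (c - k) mod 26:
  B(1) - Y(24) = (1-24) mod 26 = 3 = D
  A(0) - W(22) = (0-22) mod 26 = 4 = E
  J(9) - H(7) = (9-7) mod 26 = 2 = C
  W(22) - F(5) = (22-5) mod 26 = 17 = R
  W(22) - Y(24) = (22-24) mod 26 = 24 = Y
  L(11) - W(22) = (11-22) mod 26 = 15 = P
  A(0) - H(7) = (0-7) mod 26 = 19 = T
Plaintext: DECRYPT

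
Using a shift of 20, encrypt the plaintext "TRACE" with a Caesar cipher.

Step 1: For each letter, shift forward by 20 positions (mod 26).
  T (position 19) -> position (19+20) mod 26 = 13 -> N
  R (position 17) -> position (17+20) mod 26 = 11 -> L
  A (position 0) -> position (0+20) mod 26 = 20 -> U
  C (position 2) -> position (2+20) mod 26 = 22 -> W
  E (position 4) -> position (4+20) mod 26 = 24 -> Y
Result: NLUWY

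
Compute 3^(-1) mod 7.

Step 1: We need x such that 3 * x = 1 (mod 7).
Step 2: Using the extended Euclidean algorithm or trial:
  3 * 5 = 15 = 2 * 7 + 1.
Step 3: Since 15 mod 7 = 1, the inverse is x = 5.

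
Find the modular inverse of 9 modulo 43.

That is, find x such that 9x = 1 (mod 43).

Step 1: We need x such that 9 * x = 1 (mod 43).
Step 2: Using the extended Euclidean algorithm or trial:
  9 * 24 = 216 = 5 * 43 + 1.
Step 3: Since 216 mod 43 = 1, the inverse is x = 24.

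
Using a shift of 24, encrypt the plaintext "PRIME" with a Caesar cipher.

Step 1: For each letter, shift forward by 24 positions (mod 26).
  P (position 15) -> position (15+24) mod 26 = 13 -> N
  R (position 17) -> position (17+24) mod 26 = 15 -> P
  I (position 8) -> position (8+24) mod 26 = 6 -> G
  M (position 12) -> position (12+24) mod 26 = 10 -> K
  E (position 4) -> position (4+24) mod 26 = 2 -> C
Result: NPGKC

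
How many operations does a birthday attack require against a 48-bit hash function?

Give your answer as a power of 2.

Step 1: The birthday paradox gives collision probability ~50% after sqrt(2^n) = 2^(n/2) hashes.
Step 2: For 48-bit output: 2^(48/2) = 2^24.
Step 3: Approximately 2^24 hash computations needed.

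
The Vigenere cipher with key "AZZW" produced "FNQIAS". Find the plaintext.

Step 1: Extend key: AZZWAZ
Step 2: Decrypt each letter (c - k) mod 26:
  F(5) - A(0) = (5-0) mod 26 = 5 = F
  N(13) - Z(25) = (13-25) mod 26 = 14 = O
  Q(16) - Z(25) = (16-25) mod 26 = 17 = R
  I(8) - W(22) = (8-22) mod 26 = 12 = M
  A(0) - A(0) = (0-0) mod 26 = 0 = A
  S(18) - Z(25) = (18-25) mod 26 = 19 = T
Plaintext: FORMAT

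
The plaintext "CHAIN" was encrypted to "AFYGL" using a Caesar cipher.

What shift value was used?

Step 1: Compare first letters: C (position 2) -> A (position 0).
Step 2: Shift = (0 - 2) mod 26 = 24.
The shift value is 24.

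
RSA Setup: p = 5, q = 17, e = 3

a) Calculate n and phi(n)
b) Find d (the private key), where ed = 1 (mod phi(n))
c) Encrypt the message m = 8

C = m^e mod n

Step 1: n = 5 * 17 = 85.
Step 2: phi(n) = (5-1)(17-1) = 4 * 16 = 64.
Step 3: Find d = 3^(-1) mod 64 = 43.
  Verify: 3 * 43 = 129 = 1 (mod 64).
Step 4: C = 8^3 mod 85 = 2.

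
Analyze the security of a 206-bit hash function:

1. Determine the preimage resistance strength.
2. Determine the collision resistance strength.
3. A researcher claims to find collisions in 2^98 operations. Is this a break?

Step 1: Preimage resistance requires brute-force of 2^206 operations.
Step 2: Collision resistance (birthday bound) = 2^(206/2) = 2^103.
Step 3: The claimed attack costs 2^98 operations.
Step 4: Since 2^98 < 2^103, the claimed attack beats the generic birthday bound, so collision resistance is broken.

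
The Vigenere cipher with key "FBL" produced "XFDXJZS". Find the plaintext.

Step 1: Extend key: FBLFBLF
Step 2: Decrypt each letter (c - k) mod 26:
  X(23) - F(5) = (23-5) mod 26 = 18 = S
  F(5) - B(1) = (5-1) mod 26 = 4 = E
  D(3) - L(11) = (3-11) mod 26 = 18 = S
  X(23) - F(5) = (23-5) mod 26 = 18 = S
  J(9) - B(1) = (9-1) mod 26 = 8 = I
  Z(25) - L(11) = (25-11) mod 26 = 14 = O
  S(18) - F(5) = (18-5) mod 26 = 13 = N
Plaintext: SESSION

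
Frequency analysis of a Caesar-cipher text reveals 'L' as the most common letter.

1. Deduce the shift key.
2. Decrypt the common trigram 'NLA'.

Step 1: In English, 'E' is the most frequent letter (12.7%).
Step 2: The most frequent ciphertext letter is 'L' (position 11).
Step 3: Shift = (11 - 4) mod 26 = 7.
Step 4: Decrypt 'NLA' by shifting back 7:
  N -> G
  L -> E
  A -> T
Step 5: 'NLA' decrypts to 'GET'.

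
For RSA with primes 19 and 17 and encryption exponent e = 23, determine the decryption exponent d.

Step 1: n = 19 * 17 = 323.
Step 2: phi(n) = 18 * 16 = 288.
Step 3: Find d such that 23 * d = 1 (mod 288).
Step 4: d = 23^(-1) mod 288 = 263.
Verification: 23 * 263 = 6049 = 21 * 288 + 1.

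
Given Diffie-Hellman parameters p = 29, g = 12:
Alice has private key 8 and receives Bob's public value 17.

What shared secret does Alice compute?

Step 1: s = B^a mod p = 17^8 mod 29.
  17^1 mod 29 = 17
  17^2 mod 29 = (17 * 17) mod 29 = 28
  17^3 mod 29 = (28 * 17) mod 29 = 12
  17^4 mod 29 = (12 * 17) mod 29 = 1
  17^5 mod 29 = (1 * 17) mod 29 = 17
  17^6 mod 29 = (17 * 17) mod 29 = 28
  17^7 mod 29 = (28 * 17) mod 29 = 12
  17^8 mod 29 = (12 * 17) mod 29 = 1
Result: shared secret = 1.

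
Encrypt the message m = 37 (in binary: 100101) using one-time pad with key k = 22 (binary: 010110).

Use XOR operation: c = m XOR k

Step 1: Write out the XOR operation bit by bit:
  Message: 100101
  Key:     010110
  XOR:     110011
Step 2: Convert to decimal: 110011 = 51.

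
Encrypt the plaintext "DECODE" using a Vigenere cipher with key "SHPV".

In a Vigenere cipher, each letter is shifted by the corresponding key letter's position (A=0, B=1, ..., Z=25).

Step 1: Repeat key to match plaintext length:
  Plaintext: DECODE
  Key:       SHPVSH
Step 2: Encrypt each letter:
  D(3) + S(18) = (3+18) mod 26 = 21 = V
  E(4) + H(7) = (4+7) mod 26 = 11 = L
  C(2) + P(15) = (2+15) mod 26 = 17 = R
  O(14) + V(21) = (14+21) mod 26 = 9 = J
  D(3) + S(18) = (3+18) mod 26 = 21 = V
  E(4) + H(7) = (4+7) mod 26 = 11 = L
Ciphertext: VLRJVL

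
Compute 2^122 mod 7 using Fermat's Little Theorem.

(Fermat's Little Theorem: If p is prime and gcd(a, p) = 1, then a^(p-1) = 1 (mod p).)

Step 1: Since 7 is prime, by Fermat's Little Theorem: 2^6 = 1 (mod 7).
Step 2: Reduce exponent: 122 mod 6 = 2.
Step 3: So 2^122 = 2^2 (mod 7).
Step 4: 2^2 mod 7 = 4.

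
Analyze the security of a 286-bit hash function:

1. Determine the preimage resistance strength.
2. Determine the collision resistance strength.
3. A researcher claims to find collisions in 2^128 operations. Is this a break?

Step 1: Preimage resistance requires brute-force of 2^286 operations.
Step 2: Collision resistance (birthday bound) = 2^(286/2) = 2^143.
Step 3: The claimed attack costs 2^128 operations.
Step 4: Since 2^128 < 2^143, the claimed attack beats the generic birthday bound, so collision resistance is broken.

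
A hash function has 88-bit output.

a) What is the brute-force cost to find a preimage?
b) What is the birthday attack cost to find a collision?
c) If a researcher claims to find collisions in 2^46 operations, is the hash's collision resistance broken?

Step 1: Preimage resistance requires brute-force of 2^88 operations.
Step 2: Collision resistance (birthday bound) = 2^(88/2) = 2^44.
Step 3: The claimed attack costs 2^46 operations.
Step 4: Since 2^46 >= 2^44, the claimed attack is no faster than the generic birthday attack, so this does not break collision resistance.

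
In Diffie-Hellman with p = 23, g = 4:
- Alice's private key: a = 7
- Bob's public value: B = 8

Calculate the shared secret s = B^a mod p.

Step 1: s = B^a mod p = 8^7 mod 23.
  8^1 mod 23 = 8
  8^2 mod 23 = (8 * 8) mod 23 = 18
  8^3 mod 23 = (18 * 8) mod 23 = 6
  8^4 mod 23 = (6 * 8) mod 23 = 2
  8^5 mod 23 = (2 * 8) mod 23 = 16
  8^6 mod 23 = (16 * 8) mod 23 = 13
  8^7 mod 23 = (13 * 8) mod 23 = 12
Result: shared secret = 12.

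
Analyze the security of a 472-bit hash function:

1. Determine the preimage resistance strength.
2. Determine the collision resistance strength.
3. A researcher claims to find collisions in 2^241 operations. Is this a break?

Step 1: Preimage resistance requires brute-force of 2^472 operations.
Step 2: Collision resistance (birthday bound) = 2^(472/2) = 2^236.
Step 3: The claimed attack costs 2^241 operations.
Step 4: Since 2^241 >= 2^236, the claimed attack is no faster than the generic birthday attack, so this does not break collision resistance.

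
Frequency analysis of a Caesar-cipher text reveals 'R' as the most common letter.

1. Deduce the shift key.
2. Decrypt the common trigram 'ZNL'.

Step 1: In English, 'E' is the most frequent letter (12.7%).
Step 2: The most frequent ciphertext letter is 'R' (position 17).
Step 3: Shift = (17 - 4) mod 26 = 13.
Step 4: Decrypt 'ZNL' by shifting back 13:
  Z -> M
  N -> A
  L -> Y
Step 5: 'ZNL' decrypts to 'MAY'.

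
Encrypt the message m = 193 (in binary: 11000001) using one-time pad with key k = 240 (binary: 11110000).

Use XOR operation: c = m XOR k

Step 1: Write out the XOR operation bit by bit:
  Message: 11000001
  Key:     11110000
  XOR:     00110001
Step 2: Convert to decimal: 00110001 = 49.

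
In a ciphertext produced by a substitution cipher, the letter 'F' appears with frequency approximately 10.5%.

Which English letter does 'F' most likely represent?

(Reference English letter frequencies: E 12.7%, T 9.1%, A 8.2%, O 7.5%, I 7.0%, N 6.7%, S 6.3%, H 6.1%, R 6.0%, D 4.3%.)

Step 1: The observed frequency is 10.5%.
Step 2: Compare with English frequencies:
  E: 12.7% (difference: 2.2%)
  T: 9.1% (difference: 1.4%) <-- closest
  A: 8.2% (difference: 2.3%)
  O: 7.5% (difference: 3.0%)
  I: 7.0% (difference: 3.5%)
  N: 6.7% (difference: 3.8%)
  S: 6.3% (difference: 4.2%)
  H: 6.1% (difference: 4.4%)
  R: 6.0% (difference: 4.5%)
  D: 4.3% (difference: 6.2%)
Step 3: 'F' most likely represents 'T' (frequency 9.1%).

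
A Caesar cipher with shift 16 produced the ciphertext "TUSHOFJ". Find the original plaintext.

Step 1: Reverse the shift by subtracting 16 from each letter position.
  T (position 19) -> position (19-16) mod 26 = 3 -> D
  U (position 20) -> position (20-16) mod 26 = 4 -> E
  S (position 18) -> position (18-16) mod 26 = 2 -> C
  H (position 7) -> position (7-16) mod 26 = 17 -> R
  O (position 14) -> position (14-16) mod 26 = 24 -> Y
  F (position 5) -> position (5-16) mod 26 = 15 -> P
  J (position 9) -> position (9-16) mod 26 = 19 -> T
Decrypted message: DECRYPT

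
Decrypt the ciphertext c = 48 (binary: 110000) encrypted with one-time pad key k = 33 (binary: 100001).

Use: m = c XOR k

Step 1: XOR ciphertext with key:
  Ciphertext: 110000
  Key:        100001
  XOR:        010001
Step 2: Plaintext = 010001 = 17 in decimal.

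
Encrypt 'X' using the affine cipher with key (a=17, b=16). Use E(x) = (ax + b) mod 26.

Step 1: Convert 'X' to number: x = 23.
Step 2: E(23) = (17 * 23 + 16) mod 26 = 407 mod 26 = 17.
Step 3: Convert 17 back to letter: R.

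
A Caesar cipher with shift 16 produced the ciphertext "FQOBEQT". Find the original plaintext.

Step 1: Reverse the shift by subtracting 16 from each letter position.
  F (position 5) -> position (5-16) mod 26 = 15 -> P
  Q (position 16) -> position (16-16) mod 26 = 0 -> A
  O (position 14) -> position (14-16) mod 26 = 24 -> Y
  B (position 1) -> position (1-16) mod 26 = 11 -> L
  E (position 4) -> position (4-16) mod 26 = 14 -> O
  Q (position 16) -> position (16-16) mod 26 = 0 -> A
  T (position 19) -> position (19-16) mod 26 = 3 -> D
Decrypted message: PAYLOAD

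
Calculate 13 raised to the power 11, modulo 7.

Step 1: Compute 13^11 mod 7 step by step, reducing modulo 7 at each step.
  13^1 mod 7 = 6
  13^2 mod 7 = (6 * 13) mod 7 = 1
  13^3 mod 7 = (1 * 13) mod 7 = 6
  13^4 mod 7 = (6 * 13) mod 7 = 1
  13^5 mod 7 = (1 * 13) mod 7 = 6
  13^6 mod 7 = (6 * 13) mod 7 = 1
  13^7 mod 7 = (1 * 13) mod 7 = 6
  13^8 mod 7 = (6 * 13) mod 7 = 1
  13^9 mod 7 = (1 * 13) mod 7 = 6
  13^10 mod 7 = (6 * 13) mod 7 = 1
  13^11 mod 7 = (1 * 13) mod 7 = 6
Step 2: Result = 6.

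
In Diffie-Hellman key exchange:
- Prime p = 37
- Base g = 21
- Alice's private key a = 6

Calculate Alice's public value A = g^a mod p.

Step 1: A = g^a mod p = 21^6 mod 37.
  21^1 mod 37 = 21
  21^2 mod 37 = (21 * 21) mod 37 = 34
  21^3 mod 37 = (34 * 21) mod 37 = 11
  21^4 mod 37 = (11 * 21) mod 37 = 9
  21^5 mod 37 = (9 * 21) mod 37 = 4
  21^6 mod 37 = (4 * 21) mod 37 = 10
Result: A = 10.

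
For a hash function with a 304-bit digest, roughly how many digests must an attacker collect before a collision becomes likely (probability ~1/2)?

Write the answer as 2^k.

Step 1: The birthday paradox gives collision probability ~50% after sqrt(2^n) = 2^(n/2) hashes.
Step 2: For 304-bit output: 2^(304/2) = 2^152.
Step 3: Approximately 2^152 hash computations needed.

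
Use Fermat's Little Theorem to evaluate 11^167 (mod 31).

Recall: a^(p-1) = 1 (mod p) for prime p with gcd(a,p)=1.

Step 1: Since 31 is prime, by Fermat's Little Theorem: 11^30 = 1 (mod 31).
Step 2: Reduce exponent: 167 mod 30 = 17.
Step 3: So 11^167 = 11^17 (mod 31).
Step 4: 11^17 mod 31 = 3.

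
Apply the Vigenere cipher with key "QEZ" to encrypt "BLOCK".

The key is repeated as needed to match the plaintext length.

Step 1: Repeat key to match plaintext length:
  Plaintext: BLOCK
  Key:       QEZQE
Step 2: Encrypt each letter:
  B(1) + Q(16) = (1+16) mod 26 = 17 = R
  L(11) + E(4) = (11+4) mod 26 = 15 = P
  O(14) + Z(25) = (14+25) mod 26 = 13 = N
  C(2) + Q(16) = (2+16) mod 26 = 18 = S
  K(10) + E(4) = (10+4) mod 26 = 14 = O
Ciphertext: RPNSO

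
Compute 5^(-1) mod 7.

Step 1: We need x such that 5 * x = 1 (mod 7).
Step 2: Using the extended Euclidean algorithm or trial:
  5 * 3 = 15 = 2 * 7 + 1.
Step 3: Since 15 mod 7 = 1, the inverse is x = 3.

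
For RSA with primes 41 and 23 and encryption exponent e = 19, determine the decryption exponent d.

Step 1: n = 41 * 23 = 943.
Step 2: phi(n) = 40 * 22 = 880.
Step 3: Find d such that 19 * d = 1 (mod 880).
Step 4: d = 19^(-1) mod 880 = 139.
Verification: 19 * 139 = 2641 = 3 * 880 + 1.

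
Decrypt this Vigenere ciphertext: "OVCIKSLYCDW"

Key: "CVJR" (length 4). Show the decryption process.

Step 1: Key 'CVJR' has length 4. Extended key: CVJRCVJRCVJ
Step 2: Decrypt each position:
  O(14) - C(2) = 12 = M
  V(21) - V(21) = 0 = A
  C(2) - J(9) = 19 = T
  I(8) - R(17) = 17 = R
  K(10) - C(2) = 8 = I
  S(18) - V(21) = 23 = X
  L(11) - J(9) = 2 = C
  Y(24) - R(17) = 7 = H
  C(2) - C(2) = 0 = A
  D(3) - V(21) = 8 = I
  W(22) - J(9) = 13 = N
Plaintext: MATRIXCHAIN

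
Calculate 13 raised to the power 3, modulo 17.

Step 1: Compute 13^3 mod 17 step by step, reducing modulo 17 at each step.
  13^1 mod 17 = 13
  13^2 mod 17 = (13 * 13) mod 17 = 16
  13^3 mod 17 = (16 * 13) mod 17 = 4
Step 2: Result = 4.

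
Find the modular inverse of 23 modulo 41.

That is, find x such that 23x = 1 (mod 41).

Step 1: We need x such that 23 * x = 1 (mod 41).
Step 2: Using the extended Euclidean algorithm or trial:
  23 * 25 = 575 = 14 * 41 + 1.
Step 3: Since 575 mod 41 = 1, the inverse is x = 25.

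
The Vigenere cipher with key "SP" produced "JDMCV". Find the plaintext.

Step 1: Extend key: SPSPS
Step 2: Decrypt each letter (c - k) mod 26:
  J(9) - S(18) = (9-18) mod 26 = 17 = R
  D(3) - P(15) = (3-15) mod 26 = 14 = O
  M(12) - S(18) = (12-18) mod 26 = 20 = U
  C(2) - P(15) = (2-15) mod 26 = 13 = N
  V(21) - S(18) = (21-18) mod 26 = 3 = D
Plaintext: ROUND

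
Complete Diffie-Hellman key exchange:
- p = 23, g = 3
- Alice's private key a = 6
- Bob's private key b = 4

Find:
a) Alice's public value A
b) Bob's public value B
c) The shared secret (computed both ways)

Step 1: A = g^a mod p = 3^6 mod 23 = 16.
Step 2: B = g^b mod p = 3^4 mod 23 = 12.
Step 3: Alice computes s = B^a mod p = 12^6 mod 23 = 9.
Step 4: Bob computes s = A^b mod p = 16^4 mod 23 = 9.
Both sides agree: shared secret = 9.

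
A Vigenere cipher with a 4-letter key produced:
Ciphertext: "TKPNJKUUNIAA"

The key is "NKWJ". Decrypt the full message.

Step 1: Key 'NKWJ' has length 4. Extended key: NKWJNKWJNKWJ
Step 2: Decrypt each position:
  T(19) - N(13) = 6 = G
  K(10) - K(10) = 0 = A
  P(15) - W(22) = 19 = T
  N(13) - J(9) = 4 = E
  J(9) - N(13) = 22 = W
  K(10) - K(10) = 0 = A
  U(20) - W(22) = 24 = Y
  U(20) - J(9) = 11 = L
  N(13) - N(13) = 0 = A
  I(8) - K(10) = 24 = Y
  A(0) - W(22) = 4 = E
  A(0) - J(9) = 17 = R
Plaintext: GATEWAYLAYER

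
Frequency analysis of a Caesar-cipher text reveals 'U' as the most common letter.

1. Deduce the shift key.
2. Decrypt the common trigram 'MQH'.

Step 1: In English, 'E' is the most frequent letter (12.7%).
Step 2: The most frequent ciphertext letter is 'U' (position 20).
Step 3: Shift = (20 - 4) mod 26 = 16.
Step 4: Decrypt 'MQH' by shifting back 16:
  M -> W
  Q -> A
  H -> R
Step 5: 'MQH' decrypts to 'WAR'.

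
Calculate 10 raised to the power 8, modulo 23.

Step 1: Compute 10^8 mod 23 step by step, reducing modulo 23 at each step.
  10^1 mod 23 = 10
  10^2 mod 23 = (10 * 10) mod 23 = 8
  10^3 mod 23 = (8 * 10) mod 23 = 11
  10^4 mod 23 = (11 * 10) mod 23 = 18
  10^5 mod 23 = (18 * 10) mod 23 = 19
  10^6 mod 23 = (19 * 10) mod 23 = 6
  10^7 mod 23 = (6 * 10) mod 23 = 14
  10^8 mod 23 = (14 * 10) mod 23 = 2
Step 2: Result = 2.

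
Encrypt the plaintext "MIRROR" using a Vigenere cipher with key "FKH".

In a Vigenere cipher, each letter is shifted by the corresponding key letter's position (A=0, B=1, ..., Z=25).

Step 1: Repeat key to match plaintext length:
  Plaintext: MIRROR
  Key:       FKHFKH
Step 2: Encrypt each letter:
  M(12) + F(5) = (12+5) mod 26 = 17 = R
  I(8) + K(10) = (8+10) mod 26 = 18 = S
  R(17) + H(7) = (17+7) mod 26 = 24 = Y
  R(17) + F(5) = (17+5) mod 26 = 22 = W
  O(14) + K(10) = (14+10) mod 26 = 24 = Y
  R(17) + H(7) = (17+7) mod 26 = 24 = Y
Ciphertext: RSYWYY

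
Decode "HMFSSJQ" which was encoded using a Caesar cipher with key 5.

Step 1: Reverse the shift by subtracting 5 from each letter position.
  H (position 7) -> position (7-5) mod 26 = 2 -> C
  M (position 12) -> position (12-5) mod 26 = 7 -> H
  F (position 5) -> position (5-5) mod 26 = 0 -> A
  S (position 18) -> position (18-5) mod 26 = 13 -> N
  S (position 18) -> position (18-5) mod 26 = 13 -> N
  J (position 9) -> position (9-5) mod 26 = 4 -> E
  Q (position 16) -> position (16-5) mod 26 = 11 -> L
Decrypted message: CHANNEL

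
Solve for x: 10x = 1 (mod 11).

Step 1: We need x such that 10 * x = 1 (mod 11).
Step 2: Using the extended Euclidean algorithm or trial:
  10 * 10 = 100 = 9 * 11 + 1.
Step 3: Since 100 mod 11 = 1, the inverse is x = 10.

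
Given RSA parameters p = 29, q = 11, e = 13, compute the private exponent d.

Step 1: n = 29 * 11 = 319.
Step 2: phi(n) = 28 * 10 = 280.
Step 3: Find d such that 13 * d = 1 (mod 280).
Step 4: d = 13^(-1) mod 280 = 237.
Verification: 13 * 237 = 3081 = 11 * 280 + 1.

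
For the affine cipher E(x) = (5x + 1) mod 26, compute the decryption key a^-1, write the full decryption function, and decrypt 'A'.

Step 1: Find a^-1, the modular inverse of 5 mod 26.
Step 2: We need 5 * a^-1 = 1 (mod 26).
Step 3: 5 * 21 = 105 = 4 * 26 + 1, so a^-1 = 21.
Step 4: D(y) = 21(y - 1) mod 26.
Step 5: Apply to 'A' (y = 0): D(0) = 21 * (0 - 1) mod 26 = 21 * -1 mod 26 = 5 -> 'F'.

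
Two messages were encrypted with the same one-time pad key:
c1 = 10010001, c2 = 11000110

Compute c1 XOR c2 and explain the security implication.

Step 1: c1 XOR c2 = (m1 XOR k) XOR (m2 XOR k).
Step 2: By XOR associativity/commutativity: = m1 XOR m2 XOR k XOR k = m1 XOR m2.
Step 3: 10010001 XOR 11000110 = 01010111 = 87.
Step 4: The key cancels out! An attacker learns m1 XOR m2 = 87, revealing the relationship between plaintexts.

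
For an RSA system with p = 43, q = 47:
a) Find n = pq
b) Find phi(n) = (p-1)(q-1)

Step 1: n = p * q = 43 * 47 = 2021.
Step 2: phi(n) = (p-1)(q-1) = 42 * 46 = 1932.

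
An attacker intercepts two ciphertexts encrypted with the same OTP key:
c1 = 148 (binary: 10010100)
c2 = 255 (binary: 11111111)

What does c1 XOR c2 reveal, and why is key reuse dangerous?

Step 1: c1 XOR c2 = (m1 XOR k) XOR (m2 XOR k).
Step 2: By XOR associativity/commutativity: = m1 XOR m2 XOR k XOR k = m1 XOR m2.
Step 3: 10010100 XOR 11111111 = 01101011 = 107.
Step 4: The key cancels out! An attacker learns m1 XOR m2 = 107, revealing the relationship between plaintexts.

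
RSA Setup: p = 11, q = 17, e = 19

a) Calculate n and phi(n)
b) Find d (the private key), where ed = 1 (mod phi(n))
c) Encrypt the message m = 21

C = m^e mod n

Step 1: n = 11 * 17 = 187.
Step 2: phi(n) = (11-1)(17-1) = 10 * 16 = 160.
Step 3: Find d = 19^(-1) mod 160 = 59.
  Verify: 19 * 59 = 1121 = 1 (mod 160).
Step 4: C = 21^19 mod 187 = 98.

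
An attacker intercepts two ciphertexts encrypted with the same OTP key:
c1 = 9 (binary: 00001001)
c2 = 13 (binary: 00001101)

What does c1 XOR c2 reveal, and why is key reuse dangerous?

Step 1: c1 XOR c2 = (m1 XOR k) XOR (m2 XOR k).
Step 2: By XOR associativity/commutativity: = m1 XOR m2 XOR k XOR k = m1 XOR m2.
Step 3: 00001001 XOR 00001101 = 00000100 = 4.
Step 4: The key cancels out! An attacker learns m1 XOR m2 = 4, revealing the relationship between plaintexts.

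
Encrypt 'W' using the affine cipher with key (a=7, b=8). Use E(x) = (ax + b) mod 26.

Step 1: Convert 'W' to number: x = 22.
Step 2: E(22) = (7 * 22 + 8) mod 26 = 162 mod 26 = 6.
Step 3: Convert 6 back to letter: G.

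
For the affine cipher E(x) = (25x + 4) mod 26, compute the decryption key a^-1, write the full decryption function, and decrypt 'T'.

Step 1: Find a^-1, the modular inverse of 25 mod 26.
Step 2: We need 25 * a^-1 = 1 (mod 26).
Step 3: 25 * 25 = 625 = 24 * 26 + 1, so a^-1 = 25.
Step 4: D(y) = 25(y - 4) mod 26.
Step 5: Apply to 'T' (y = 19): D(19) = 25 * (19 - 4) mod 26 = 25 * 15 mod 26 = 11 -> 'L'.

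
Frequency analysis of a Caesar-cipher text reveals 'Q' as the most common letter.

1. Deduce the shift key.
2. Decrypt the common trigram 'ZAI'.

Step 1: In English, 'E' is the most frequent letter (12.7%).
Step 2: The most frequent ciphertext letter is 'Q' (position 16).
Step 3: Shift = (16 - 4) mod 26 = 12.
Step 4: Decrypt 'ZAI' by shifting back 12:
  Z -> N
  A -> O
  I -> W
Step 5: 'ZAI' decrypts to 'NOW'.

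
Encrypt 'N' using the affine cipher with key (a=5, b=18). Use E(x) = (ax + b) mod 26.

Step 1: Convert 'N' to number: x = 13.
Step 2: E(13) = (5 * 13 + 18) mod 26 = 83 mod 26 = 5.
Step 3: Convert 5 back to letter: F.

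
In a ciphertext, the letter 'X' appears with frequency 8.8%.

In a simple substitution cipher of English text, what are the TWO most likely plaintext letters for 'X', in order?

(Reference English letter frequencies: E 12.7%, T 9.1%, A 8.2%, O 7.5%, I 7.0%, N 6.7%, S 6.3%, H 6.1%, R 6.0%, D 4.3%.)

Step 1: Observed frequency of 'X' is 8.8%.
Step 2: Compute distances to each reference frequency and sort:
  T (9.1%): difference = 0.3% <-- BEST
  A (8.2%): difference = 0.6% <-- RUNNER-UP
  O (7.5%): difference = 1.3%
  I (7.0%): difference = 1.8%
  N (6.7%): difference = 2.1%
Step 3: Most likely is 'T' (9.1%, diff 0.3%); second most likely is 'A' (8.2%, diff 0.6%).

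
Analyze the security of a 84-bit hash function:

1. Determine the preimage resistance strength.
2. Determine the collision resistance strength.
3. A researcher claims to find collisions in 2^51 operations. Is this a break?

Step 1: Preimage resistance requires brute-force of 2^84 operations.
Step 2: Collision resistance (birthday bound) = 2^(84/2) = 2^42.
Step 3: The claimed attack costs 2^51 operations.
Step 4: Since 2^51 >= 2^42, the claimed attack is no faster than the generic birthday attack, so this does not break collision resistance.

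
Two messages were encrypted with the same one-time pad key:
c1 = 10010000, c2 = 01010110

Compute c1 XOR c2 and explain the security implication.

Step 1: c1 XOR c2 = (m1 XOR k) XOR (m2 XOR k).
Step 2: By XOR associativity/commutativity: = m1 XOR m2 XOR k XOR k = m1 XOR m2.
Step 3: 10010000 XOR 01010110 = 11000110 = 198.
Step 4: The key cancels out! An attacker learns m1 XOR m2 = 198, revealing the relationship between plaintexts.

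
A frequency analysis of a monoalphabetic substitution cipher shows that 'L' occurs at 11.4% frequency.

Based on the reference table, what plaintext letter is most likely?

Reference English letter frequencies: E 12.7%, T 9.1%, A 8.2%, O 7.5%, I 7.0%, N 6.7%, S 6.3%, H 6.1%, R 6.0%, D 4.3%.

Step 1: The observed frequency is 11.4%.
Step 2: Compare with English frequencies:
  E: 12.7% (difference: 1.3%) <-- closest
  T: 9.1% (difference: 2.3%)
  A: 8.2% (difference: 3.2%)
  O: 7.5% (difference: 3.9%)
  I: 7.0% (difference: 4.4%)
  N: 6.7% (difference: 4.7%)
  S: 6.3% (difference: 5.1%)
  H: 6.1% (difference: 5.3%)
  R: 6.0% (difference: 5.4%)
  D: 4.3% (difference: 7.1%)
Step 3: 'L' most likely represents 'E' (frequency 12.7%).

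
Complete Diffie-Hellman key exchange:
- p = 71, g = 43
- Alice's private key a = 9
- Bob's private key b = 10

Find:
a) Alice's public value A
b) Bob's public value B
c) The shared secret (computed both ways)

Step 1: A = g^a mod p = 43^9 mod 71 = 4.
Step 2: B = g^b mod p = 43^10 mod 71 = 30.
Step 3: Alice computes s = B^a mod p = 30^9 mod 71 = 48.
Step 4: Bob computes s = A^b mod p = 4^10 mod 71 = 48.
Both sides agree: shared secret = 48.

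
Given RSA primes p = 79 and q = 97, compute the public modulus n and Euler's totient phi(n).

Step 1: n = p * q = 79 * 97 = 7663.
Step 2: phi(n) = (p-1)(q-1) = 78 * 96 = 7488.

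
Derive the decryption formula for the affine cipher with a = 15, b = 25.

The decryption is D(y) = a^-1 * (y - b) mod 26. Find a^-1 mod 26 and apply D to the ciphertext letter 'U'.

Step 1: Find a^-1, the modular inverse of 15 mod 26.
Step 2: We need 15 * a^-1 = 1 (mod 26).
Step 3: 15 * 7 = 105 = 4 * 26 + 1, so a^-1 = 7.
Step 4: D(y) = 7(y - 25) mod 26.
Step 5: Apply to 'U' (y = 20): D(20) = 7 * (20 - 25) mod 26 = 7 * -5 mod 26 = 17 -> 'R'.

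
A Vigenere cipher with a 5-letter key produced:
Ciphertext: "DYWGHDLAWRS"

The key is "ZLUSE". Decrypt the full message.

Step 1: Key 'ZLUSE' has length 5. Extended key: ZLUSEZLUSEZ
Step 2: Decrypt each position:
  D(3) - Z(25) = 4 = E
  Y(24) - L(11) = 13 = N
  W(22) - U(20) = 2 = C
  G(6) - S(18) = 14 = O
  H(7) - E(4) = 3 = D
  D(3) - Z(25) = 4 = E
  L(11) - L(11) = 0 = A
  A(0) - U(20) = 6 = G
  W(22) - S(18) = 4 = E
  R(17) - E(4) = 13 = N
  S(18) - Z(25) = 19 = T
Plaintext: ENCODEAGENT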